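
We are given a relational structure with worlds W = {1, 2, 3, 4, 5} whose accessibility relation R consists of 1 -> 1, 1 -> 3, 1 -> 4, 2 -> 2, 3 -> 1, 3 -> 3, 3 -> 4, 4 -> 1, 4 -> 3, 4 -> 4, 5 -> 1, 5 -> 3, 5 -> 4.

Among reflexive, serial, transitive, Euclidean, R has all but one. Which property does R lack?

reflexive

Reflexive: no — 5 is not related to itself.
Serial: yes — every world has a successor (e.g. 1 R 1).
Transitive: yes — every two-step R-path is closed by a direct edge.
Euclidean: yes — any two successors of a common world are R-related.
Only reflexive fails.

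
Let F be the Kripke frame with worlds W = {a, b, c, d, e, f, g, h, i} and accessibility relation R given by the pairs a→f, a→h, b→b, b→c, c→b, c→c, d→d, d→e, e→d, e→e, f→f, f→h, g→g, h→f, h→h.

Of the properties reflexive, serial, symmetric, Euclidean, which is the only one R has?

Reflexive: no — a is not related to itself.
Serial: no — i has no R-successor.
Symmetric: no — a R f but not f R a.
Euclidean: yes — any two successors of a common world are R-related.
Only Euclidean holds.

Euclidean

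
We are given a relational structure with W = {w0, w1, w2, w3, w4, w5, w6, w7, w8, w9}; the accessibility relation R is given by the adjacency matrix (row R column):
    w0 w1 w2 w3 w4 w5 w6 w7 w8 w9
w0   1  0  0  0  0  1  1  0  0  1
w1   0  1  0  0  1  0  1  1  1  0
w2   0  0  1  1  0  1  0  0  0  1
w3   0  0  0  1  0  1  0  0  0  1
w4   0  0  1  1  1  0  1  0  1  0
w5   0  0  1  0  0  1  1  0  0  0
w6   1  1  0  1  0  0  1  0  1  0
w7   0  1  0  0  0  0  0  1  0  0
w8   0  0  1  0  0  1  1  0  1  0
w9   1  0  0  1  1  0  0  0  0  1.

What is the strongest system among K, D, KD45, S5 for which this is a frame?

D

Serial (axiom D): yes — every world has a successor (e.g. w0 R w0).
Euclidean (axiom 5): no — w0 R w5 and w0 R w9, but not w5 R w9.
Transitive (axiom 4): no — w0 R w5 and w5 R w2, but not w0 R w2.
Reflexive (axiom T): yes — every world is R-related to itself.
So F validates K, D; KD45 would additionally require R to be Euclidean and transitive. The strongest is D.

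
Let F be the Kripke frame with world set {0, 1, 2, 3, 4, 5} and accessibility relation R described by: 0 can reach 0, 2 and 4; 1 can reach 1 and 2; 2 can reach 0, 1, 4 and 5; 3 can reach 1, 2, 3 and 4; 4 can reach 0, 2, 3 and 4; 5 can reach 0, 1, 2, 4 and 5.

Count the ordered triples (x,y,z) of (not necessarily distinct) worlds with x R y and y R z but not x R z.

18

Enumerating: (0,2,1), (0,2,5), (0,4,3), (1,2,0), (1,2,4), (1,2,5), (2,0,2), (2,1,2), (2,4,2), (2,4,3), (2,5,2), (3,2,0), (3,2,5), (3,4,0), (4,2,1), (4,2,5), (4,3,1), (5,4,3).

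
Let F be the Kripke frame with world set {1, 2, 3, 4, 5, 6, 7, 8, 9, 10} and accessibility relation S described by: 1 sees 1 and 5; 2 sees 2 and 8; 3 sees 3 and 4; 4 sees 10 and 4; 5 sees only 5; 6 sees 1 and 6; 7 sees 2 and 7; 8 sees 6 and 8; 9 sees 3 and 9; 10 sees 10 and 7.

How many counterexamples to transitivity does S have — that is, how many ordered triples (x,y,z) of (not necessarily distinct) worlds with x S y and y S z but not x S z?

8

Enumerating: (10,7,2), (2,8,6), (3,4,10), (4,10,7), (6,1,5), (7,2,8), (8,6,1), (9,3,4).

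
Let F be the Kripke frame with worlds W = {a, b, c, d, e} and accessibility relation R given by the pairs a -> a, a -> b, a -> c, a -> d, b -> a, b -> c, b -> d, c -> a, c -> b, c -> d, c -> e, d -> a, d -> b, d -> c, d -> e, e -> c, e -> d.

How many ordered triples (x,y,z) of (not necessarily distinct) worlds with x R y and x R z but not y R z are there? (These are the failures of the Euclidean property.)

21

Enumerating: (a,b,b), (a,c,c), (a,d,d), (b,c,c), (b,d,d), (c,a,e), (c,b,b), (c,b,e), (c,d,d), (c,e,a), (c,e,b), (c,e,e), … and 9 more.
Total: 21.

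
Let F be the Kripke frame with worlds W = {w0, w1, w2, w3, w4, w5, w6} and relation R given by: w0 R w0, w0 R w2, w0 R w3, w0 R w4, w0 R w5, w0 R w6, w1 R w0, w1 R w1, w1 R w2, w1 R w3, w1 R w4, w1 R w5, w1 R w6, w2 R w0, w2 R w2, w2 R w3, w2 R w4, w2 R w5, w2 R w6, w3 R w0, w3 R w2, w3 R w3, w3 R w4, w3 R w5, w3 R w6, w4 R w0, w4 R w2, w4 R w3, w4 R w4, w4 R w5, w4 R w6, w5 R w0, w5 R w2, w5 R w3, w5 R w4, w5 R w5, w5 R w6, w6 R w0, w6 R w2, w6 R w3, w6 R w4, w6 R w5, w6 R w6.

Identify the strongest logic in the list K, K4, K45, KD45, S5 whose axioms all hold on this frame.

Transitive (axiom 4): yes — every two-step R-path is closed by a direct edge.
Euclidean (axiom 5): no — w1 R w0 and w1 R w1, but not w0 R w1.
Serial (axiom D): yes — every world has a successor (e.g. w0 R w0).
Reflexive (axiom T): yes — every world is R-related to itself.
So F validates K, K4; K45 would additionally require R to be Euclidean. The strongest is K4.

K4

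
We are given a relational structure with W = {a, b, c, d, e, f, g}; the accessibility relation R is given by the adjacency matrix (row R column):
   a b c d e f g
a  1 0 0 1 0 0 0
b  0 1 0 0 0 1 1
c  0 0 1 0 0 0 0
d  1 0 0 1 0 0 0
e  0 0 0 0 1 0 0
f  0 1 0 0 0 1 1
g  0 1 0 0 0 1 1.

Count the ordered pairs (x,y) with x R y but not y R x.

R is symmetric; there are no such tuples.

0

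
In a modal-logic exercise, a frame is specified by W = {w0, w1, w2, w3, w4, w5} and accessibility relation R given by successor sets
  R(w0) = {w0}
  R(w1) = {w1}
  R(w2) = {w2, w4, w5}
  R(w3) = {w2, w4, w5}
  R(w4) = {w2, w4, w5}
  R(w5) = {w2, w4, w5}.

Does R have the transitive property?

Transitive: yes — every two-step R-path is closed by a direct edge.

Yes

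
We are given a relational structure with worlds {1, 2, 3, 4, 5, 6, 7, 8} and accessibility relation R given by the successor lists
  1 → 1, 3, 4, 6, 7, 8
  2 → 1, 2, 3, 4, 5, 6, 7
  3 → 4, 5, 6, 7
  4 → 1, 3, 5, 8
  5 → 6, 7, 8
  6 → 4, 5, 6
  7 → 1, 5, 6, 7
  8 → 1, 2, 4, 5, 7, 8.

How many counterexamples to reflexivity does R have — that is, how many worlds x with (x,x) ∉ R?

3

Enumerating: 3, 4, 5.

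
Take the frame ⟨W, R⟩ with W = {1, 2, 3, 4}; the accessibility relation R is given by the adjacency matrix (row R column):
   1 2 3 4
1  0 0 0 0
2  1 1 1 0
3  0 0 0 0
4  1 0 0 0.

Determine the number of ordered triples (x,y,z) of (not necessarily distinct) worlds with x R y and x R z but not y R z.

Enumerating: (2,1,1), (2,1,2), (2,1,3), (2,3,1), (2,3,2), (2,3,3), (4,1,1).

7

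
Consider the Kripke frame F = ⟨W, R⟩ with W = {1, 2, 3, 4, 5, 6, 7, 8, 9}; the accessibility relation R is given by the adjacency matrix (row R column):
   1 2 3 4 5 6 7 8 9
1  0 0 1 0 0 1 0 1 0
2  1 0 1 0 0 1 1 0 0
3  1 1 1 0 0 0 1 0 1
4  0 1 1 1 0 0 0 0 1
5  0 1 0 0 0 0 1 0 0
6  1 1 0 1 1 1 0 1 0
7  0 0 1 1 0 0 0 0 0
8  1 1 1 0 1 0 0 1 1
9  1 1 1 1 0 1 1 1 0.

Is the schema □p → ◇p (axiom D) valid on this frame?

Axiom D corresponds to the accessibility relation being serial.
Serial: yes — every world has a successor (e.g. 1 R 3).

Yes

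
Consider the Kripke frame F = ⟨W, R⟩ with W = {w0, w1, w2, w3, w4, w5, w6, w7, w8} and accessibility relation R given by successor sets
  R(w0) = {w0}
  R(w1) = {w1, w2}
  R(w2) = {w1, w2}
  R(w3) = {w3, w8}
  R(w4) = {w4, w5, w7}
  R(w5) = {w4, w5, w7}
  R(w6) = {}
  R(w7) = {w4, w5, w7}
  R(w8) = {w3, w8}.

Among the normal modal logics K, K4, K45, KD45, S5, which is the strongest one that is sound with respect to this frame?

Transitive (axiom 4): yes — every two-step R-path is closed by a direct edge.
Euclidean (axiom 5): yes — any two successors of a common world are R-related.
Serial (axiom D): no — w6 has no R-successor.
Reflexive (axiom T): no — w6 is not related to itself.
So F validates K, K4, K45; KD45 would additionally require R to be serial. The strongest is K45.

K45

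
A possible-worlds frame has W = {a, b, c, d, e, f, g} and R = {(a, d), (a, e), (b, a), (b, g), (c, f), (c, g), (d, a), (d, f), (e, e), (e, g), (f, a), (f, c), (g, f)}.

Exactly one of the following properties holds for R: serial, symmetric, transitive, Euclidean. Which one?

serial

Serial: yes — every world has a successor (e.g. a R d).
Symmetric: no — a R e but not e R a.
Transitive: no — a R d and d R f, but not a R f.
Euclidean: no — a R d and a R e, but not d R e.
Only serial holds.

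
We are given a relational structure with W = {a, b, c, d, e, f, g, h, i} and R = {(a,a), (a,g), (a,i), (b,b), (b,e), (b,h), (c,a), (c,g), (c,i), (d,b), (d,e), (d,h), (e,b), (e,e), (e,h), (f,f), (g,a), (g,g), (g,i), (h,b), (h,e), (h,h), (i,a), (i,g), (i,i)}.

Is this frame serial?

Serial: yes — every world has a successor (e.g. a R a).

Yes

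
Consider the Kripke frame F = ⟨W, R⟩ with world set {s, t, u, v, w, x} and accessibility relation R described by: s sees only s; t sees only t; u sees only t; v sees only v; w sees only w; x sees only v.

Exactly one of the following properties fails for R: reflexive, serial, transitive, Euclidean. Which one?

Reflexive: no — u is not related to itself.
Serial: yes — every world has a successor (e.g. s R s).
Transitive: yes — every two-step R-path is closed by a direct edge.
Euclidean: yes — any two successors of a common world are R-related.
Only reflexive fails.

reflexive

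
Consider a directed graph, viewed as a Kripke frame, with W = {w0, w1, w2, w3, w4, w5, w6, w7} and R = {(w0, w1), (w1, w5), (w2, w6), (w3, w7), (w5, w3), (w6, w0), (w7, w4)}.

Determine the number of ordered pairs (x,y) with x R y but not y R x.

7

Enumerating: (w0,w1), (w1,w5), (w2,w6), (w3,w7), (w5,w3), (w6,w0), (w7,w4).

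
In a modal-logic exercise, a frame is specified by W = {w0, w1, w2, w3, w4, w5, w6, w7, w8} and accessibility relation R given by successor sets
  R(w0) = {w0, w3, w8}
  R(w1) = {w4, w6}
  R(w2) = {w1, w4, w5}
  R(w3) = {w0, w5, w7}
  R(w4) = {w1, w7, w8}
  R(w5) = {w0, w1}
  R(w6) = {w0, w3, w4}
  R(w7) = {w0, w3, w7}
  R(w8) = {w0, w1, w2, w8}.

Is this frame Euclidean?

No

Euclidean: no — w0 R w3 and w0 R w8, but not w3 R w8.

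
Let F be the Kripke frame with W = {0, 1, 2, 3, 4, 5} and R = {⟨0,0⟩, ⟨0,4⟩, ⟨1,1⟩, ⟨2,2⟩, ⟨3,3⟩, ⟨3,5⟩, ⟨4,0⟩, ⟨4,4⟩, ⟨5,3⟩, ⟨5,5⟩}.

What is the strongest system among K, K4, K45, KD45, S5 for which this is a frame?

S5

Transitive (axiom 4): yes — every two-step R-path is closed by a direct edge.
Euclidean (axiom 5): yes — any two successors of a common world are R-related.
Serial (axiom D): yes — every world has a successor (e.g. 0 R 0).
Reflexive (axiom T): yes — every world is R-related to itself.
So F validates K, K4, K45, KD45, S5. The strongest is S5.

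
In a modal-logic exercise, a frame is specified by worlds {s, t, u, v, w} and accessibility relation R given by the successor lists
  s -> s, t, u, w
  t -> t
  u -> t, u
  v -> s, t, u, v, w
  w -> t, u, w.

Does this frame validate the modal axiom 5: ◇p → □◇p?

No

By correspondence theory, 5 is valid on a frame iff R is Euclidean.
Euclidean: no — s R t and s R u, but not t R u.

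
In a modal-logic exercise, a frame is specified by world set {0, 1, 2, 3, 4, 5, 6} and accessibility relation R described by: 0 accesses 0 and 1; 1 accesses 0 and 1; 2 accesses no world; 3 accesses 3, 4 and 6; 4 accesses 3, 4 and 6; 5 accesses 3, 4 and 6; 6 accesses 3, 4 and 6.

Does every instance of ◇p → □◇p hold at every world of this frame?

Yes

Axiom 5 corresponds to the accessibility relation being Euclidean.
Euclidean: yes — any two successors of a common world are R-related.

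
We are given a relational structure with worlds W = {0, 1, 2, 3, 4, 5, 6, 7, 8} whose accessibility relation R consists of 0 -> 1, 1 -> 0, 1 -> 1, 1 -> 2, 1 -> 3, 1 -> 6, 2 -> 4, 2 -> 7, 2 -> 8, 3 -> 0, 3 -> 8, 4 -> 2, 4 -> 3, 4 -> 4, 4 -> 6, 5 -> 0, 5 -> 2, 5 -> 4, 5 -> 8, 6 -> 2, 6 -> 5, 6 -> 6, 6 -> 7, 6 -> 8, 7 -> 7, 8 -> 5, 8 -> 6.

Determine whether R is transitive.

Transitive: no — 0 R 1 and 1 R 2, but not 0 R 2.

No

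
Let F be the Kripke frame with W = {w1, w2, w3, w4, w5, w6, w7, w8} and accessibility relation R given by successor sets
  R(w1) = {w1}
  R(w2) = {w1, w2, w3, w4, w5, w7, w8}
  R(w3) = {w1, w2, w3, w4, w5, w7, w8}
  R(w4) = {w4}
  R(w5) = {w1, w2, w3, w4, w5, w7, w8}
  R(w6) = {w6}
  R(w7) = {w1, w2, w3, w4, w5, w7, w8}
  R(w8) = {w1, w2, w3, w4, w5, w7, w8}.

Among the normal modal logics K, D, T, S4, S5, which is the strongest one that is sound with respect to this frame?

Serial (axiom D): yes — every world has a successor (e.g. w1 R w1).
Reflexive (axiom T): yes — every world is R-related to itself.
Transitive (axiom 4): yes — every two-step R-path is closed by a direct edge.
Euclidean (axiom 5): no — w2 R w1 and w2 R w3, but not w1 R w3.
So F validates K, D, T, S4; S5 would additionally require R to be Euclidean. The strongest is S4.

S4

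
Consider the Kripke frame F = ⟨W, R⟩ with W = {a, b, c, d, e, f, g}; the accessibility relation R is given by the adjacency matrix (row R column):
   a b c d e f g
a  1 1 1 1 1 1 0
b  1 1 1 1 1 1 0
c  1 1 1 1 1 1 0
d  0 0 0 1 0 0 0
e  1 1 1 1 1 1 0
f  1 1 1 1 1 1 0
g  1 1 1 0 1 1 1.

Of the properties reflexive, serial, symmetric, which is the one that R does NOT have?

Reflexive: yes — every world is R-related to itself.
Serial: yes — every world has a successor (e.g. a R a).
Symmetric: no — a R d but not d R a.
Only symmetric fails.

symmetric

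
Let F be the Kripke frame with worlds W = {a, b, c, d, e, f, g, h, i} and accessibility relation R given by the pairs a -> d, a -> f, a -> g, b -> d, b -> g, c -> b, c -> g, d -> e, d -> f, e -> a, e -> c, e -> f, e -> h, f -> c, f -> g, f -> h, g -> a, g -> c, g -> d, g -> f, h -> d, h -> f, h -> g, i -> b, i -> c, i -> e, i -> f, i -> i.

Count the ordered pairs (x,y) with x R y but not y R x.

19

Enumerating: (a,d), (a,f), (b,d), (b,g), (c,b), (d,e), (d,f), (e,a), (e,c), (e,f), (e,h), (f,c), … and 7 more.
Total: 19.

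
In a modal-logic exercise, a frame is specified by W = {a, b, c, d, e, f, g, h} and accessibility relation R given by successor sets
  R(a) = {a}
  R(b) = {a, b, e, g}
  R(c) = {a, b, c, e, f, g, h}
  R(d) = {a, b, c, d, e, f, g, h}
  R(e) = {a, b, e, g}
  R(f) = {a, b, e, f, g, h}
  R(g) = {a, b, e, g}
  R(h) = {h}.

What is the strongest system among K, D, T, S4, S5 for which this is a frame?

S4

Serial (axiom D): yes — every world has a successor (e.g. a R a).
Reflexive (axiom T): yes — every world is R-related to itself.
Transitive (axiom 4): yes — every two-step R-path is closed by a direct edge.
Euclidean (axiom 5): no — b R a and b R e, but not a R e.
So F validates K, D, T, S4; S5 would additionally require R to be Euclidean. The strongest is S4.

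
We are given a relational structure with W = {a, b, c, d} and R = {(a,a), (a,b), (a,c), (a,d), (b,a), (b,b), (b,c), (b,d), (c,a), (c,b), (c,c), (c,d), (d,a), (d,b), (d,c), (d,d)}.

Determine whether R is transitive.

Transitive: yes — every two-step R-path is closed by a direct edge.

Yes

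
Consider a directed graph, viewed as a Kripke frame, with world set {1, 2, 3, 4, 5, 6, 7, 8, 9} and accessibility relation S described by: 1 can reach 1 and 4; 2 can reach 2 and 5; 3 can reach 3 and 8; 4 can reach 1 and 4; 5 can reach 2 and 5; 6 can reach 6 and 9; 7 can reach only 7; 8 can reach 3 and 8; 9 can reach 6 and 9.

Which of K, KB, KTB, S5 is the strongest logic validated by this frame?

S5

Symmetric (axiom B): yes — every pair in S has its reverse in S.
Reflexive (axiom T): yes — every world is S-related to itself.
Euclidean (axiom 5): yes — any two successors of a common world are S-related.
So F validates K, KB, KTB, S5. The strongest is S5.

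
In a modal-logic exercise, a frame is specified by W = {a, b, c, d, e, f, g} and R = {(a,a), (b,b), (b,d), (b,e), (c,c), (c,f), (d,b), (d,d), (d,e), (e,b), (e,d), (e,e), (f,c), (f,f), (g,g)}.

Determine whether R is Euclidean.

Yes

Euclidean: yes — any two successors of a common world are R-related.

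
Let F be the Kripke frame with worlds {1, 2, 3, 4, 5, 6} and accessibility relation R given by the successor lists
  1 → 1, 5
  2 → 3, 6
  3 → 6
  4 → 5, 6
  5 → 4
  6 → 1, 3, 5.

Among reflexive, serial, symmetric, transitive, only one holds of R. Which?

Reflexive: no — 2 is not related to itself.
Serial: yes — every world has a successor (e.g. 1 R 1).
Symmetric: no — 1 R 5 but not 5 R 1.
Transitive: no — 1 R 5 and 5 R 4, but not 1 R 4.
Only serial holds.

serial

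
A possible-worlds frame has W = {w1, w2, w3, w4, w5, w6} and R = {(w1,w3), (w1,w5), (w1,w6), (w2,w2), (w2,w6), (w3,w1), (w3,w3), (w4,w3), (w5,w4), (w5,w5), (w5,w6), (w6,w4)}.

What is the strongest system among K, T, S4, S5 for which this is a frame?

Reflexive (axiom T): no — w1 is not related to itself.
Transitive (axiom 4): no — w1 R w5 and w5 R w4, but not w1 R w4.
Euclidean (axiom 5): no — w1 R w3 and w1 R w5, but not w3 R w5.
So F validates K; T would additionally require R to be reflexive. The strongest is K.

K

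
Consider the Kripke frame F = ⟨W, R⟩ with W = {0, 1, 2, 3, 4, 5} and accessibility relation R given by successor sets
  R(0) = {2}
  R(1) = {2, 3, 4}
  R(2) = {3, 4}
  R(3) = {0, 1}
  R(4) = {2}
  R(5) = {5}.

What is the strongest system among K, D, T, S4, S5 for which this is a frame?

D

Serial (axiom D): yes — every world has a successor (e.g. 0 R 2).
Reflexive (axiom T): no — 0 is not related to itself.
Transitive (axiom 4): no — 0 R 2 and 2 R 3, but not 0 R 3.
Euclidean (axiom 5): no — 1 R 3 and 1 R 2, but not 3 R 2.
So F validates K, D; T would additionally require R to be reflexive. The strongest is D.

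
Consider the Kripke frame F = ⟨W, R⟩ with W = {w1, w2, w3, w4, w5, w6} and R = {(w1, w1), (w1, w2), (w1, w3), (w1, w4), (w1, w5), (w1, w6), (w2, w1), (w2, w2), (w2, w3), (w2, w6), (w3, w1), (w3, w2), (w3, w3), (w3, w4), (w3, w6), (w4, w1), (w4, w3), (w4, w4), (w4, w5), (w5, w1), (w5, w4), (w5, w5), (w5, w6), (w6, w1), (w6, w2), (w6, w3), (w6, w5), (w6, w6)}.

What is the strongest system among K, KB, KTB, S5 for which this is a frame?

KTB

Symmetric (axiom B): yes — every pair in R has its reverse in R.
Reflexive (axiom T): yes — every world is R-related to itself.
Euclidean (axiom 5): no — w1 R w2 and w1 R w4, but not w2 R w4.
So F validates K, KB, KTB; S5 would additionally require R to be Euclidean. The strongest is KTB.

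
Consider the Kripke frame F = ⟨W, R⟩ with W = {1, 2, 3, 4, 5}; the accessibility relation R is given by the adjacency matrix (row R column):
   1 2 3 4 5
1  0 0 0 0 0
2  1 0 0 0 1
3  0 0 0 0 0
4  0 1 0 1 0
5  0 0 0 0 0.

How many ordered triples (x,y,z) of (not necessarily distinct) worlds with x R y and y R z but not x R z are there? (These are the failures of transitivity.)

2

Enumerating: (4,2,1), (4,2,5).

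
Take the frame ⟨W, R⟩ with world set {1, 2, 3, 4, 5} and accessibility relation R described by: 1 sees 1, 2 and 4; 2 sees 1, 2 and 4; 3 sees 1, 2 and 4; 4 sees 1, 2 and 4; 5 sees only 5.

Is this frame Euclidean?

Euclidean: yes — any two successors of a common world are R-related.

Yes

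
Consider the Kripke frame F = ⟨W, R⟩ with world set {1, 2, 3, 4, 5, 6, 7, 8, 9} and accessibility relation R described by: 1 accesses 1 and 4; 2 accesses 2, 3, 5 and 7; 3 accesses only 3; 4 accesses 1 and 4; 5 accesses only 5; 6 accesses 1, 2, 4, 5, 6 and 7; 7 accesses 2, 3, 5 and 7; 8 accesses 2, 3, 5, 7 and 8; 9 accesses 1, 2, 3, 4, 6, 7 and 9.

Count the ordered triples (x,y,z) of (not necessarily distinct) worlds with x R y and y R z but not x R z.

Enumerating: (6,2,3), (6,7,3), (9,2,5), (9,6,5), (9,7,5).

5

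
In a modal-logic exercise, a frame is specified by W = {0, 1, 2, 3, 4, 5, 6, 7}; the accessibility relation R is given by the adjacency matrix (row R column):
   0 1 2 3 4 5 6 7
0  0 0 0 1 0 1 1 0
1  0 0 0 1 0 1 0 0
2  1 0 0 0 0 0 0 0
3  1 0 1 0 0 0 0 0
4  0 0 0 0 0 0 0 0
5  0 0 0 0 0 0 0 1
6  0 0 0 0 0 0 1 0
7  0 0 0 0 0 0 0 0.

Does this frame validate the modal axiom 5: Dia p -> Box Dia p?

No

By correspondence theory, 5 is valid on a frame iff R is Euclidean.
Euclidean: no — 0 R 3 and 0 R 5, but not 3 R 5.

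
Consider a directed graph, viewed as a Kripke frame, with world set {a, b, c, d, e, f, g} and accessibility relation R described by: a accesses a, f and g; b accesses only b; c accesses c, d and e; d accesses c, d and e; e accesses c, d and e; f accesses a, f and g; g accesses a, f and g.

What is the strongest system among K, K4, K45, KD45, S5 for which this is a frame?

S5

Transitive (axiom 4): yes — every two-step R-path is closed by a direct edge.
Euclidean (axiom 5): yes — any two successors of a common world are R-related.
Serial (axiom D): yes — every world has a successor (e.g. a R a).
Reflexive (axiom T): yes — every world is R-related to itself.
So F validates K, K4, K45, KD45, S5. The strongest is S5.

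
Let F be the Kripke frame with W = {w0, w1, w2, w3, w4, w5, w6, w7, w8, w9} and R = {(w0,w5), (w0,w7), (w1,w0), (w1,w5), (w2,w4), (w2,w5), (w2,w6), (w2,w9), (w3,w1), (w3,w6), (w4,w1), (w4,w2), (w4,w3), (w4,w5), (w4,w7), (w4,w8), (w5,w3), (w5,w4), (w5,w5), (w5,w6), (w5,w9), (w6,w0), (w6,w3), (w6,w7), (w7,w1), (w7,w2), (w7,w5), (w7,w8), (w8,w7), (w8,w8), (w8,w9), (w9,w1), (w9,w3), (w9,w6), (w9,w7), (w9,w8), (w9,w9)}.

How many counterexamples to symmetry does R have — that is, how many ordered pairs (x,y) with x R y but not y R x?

Enumerating: (w0,w5), (w0,w7), (w1,w0), (w1,w5), (w2,w5), (w2,w6), (w2,w9), (w3,w1), (w4,w1), (w4,w3), (w4,w7), (w4,w8), … and 12 more.
Total: 24.

24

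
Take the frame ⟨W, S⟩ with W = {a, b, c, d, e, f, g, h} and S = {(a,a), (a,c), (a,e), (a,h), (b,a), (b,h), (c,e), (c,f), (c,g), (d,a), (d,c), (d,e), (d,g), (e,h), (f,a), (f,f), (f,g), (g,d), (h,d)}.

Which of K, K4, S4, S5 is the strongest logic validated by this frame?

Transitive (axiom 4): no — a S c and c S f, but not a S f.
Reflexive (axiom T): no — b is not related to itself.
Euclidean (axiom 5): no — a S c and a S h, but not c S h.
So F validates K; K4 would additionally require S to be transitive. The strongest is K.

K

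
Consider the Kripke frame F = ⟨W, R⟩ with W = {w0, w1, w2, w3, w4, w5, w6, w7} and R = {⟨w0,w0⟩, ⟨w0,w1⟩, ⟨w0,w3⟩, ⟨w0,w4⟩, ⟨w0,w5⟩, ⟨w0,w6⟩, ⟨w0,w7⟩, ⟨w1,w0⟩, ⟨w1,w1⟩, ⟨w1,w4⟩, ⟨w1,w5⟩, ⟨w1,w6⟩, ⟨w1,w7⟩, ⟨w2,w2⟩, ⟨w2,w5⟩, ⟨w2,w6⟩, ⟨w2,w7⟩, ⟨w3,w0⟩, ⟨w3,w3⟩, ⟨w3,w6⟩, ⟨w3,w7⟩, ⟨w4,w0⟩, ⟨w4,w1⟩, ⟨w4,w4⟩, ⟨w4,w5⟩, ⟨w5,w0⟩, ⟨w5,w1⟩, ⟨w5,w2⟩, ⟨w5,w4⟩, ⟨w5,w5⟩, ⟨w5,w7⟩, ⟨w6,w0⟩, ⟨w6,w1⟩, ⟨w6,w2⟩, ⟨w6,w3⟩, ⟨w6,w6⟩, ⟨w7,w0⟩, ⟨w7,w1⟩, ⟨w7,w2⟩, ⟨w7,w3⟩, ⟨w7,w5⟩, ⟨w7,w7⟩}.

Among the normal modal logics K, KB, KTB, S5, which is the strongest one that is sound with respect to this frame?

Symmetric (axiom B): yes — every pair in R has its reverse in R.
Reflexive (axiom T): yes — every world is R-related to itself.
Euclidean (axiom 5): no — w0 R w1 and w0 R w3, but not w1 R w3.
So F validates K, KB, KTB; S5 would additionally require R to be Euclidean. The strongest is KTB.

KTB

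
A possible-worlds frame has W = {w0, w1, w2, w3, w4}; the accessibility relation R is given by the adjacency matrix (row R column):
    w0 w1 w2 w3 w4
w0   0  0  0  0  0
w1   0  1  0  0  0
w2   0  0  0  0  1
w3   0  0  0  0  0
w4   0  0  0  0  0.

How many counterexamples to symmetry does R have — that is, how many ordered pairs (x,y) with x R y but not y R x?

1

Enumerating: (w2,w4).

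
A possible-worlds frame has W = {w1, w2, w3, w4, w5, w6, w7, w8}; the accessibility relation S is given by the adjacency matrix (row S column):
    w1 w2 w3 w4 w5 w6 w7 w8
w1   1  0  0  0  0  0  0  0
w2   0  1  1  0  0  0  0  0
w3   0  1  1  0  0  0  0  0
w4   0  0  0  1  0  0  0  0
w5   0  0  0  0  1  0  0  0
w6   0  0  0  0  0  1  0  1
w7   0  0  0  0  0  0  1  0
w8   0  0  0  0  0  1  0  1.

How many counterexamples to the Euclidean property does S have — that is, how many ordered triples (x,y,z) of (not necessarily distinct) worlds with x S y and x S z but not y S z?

S is Euclidean; there are no such tuples.

0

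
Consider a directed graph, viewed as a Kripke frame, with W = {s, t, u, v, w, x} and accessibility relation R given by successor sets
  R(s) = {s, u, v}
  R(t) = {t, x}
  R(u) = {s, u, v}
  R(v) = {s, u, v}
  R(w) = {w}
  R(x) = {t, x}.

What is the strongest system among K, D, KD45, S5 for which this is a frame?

S5

Serial (axiom D): yes — every world has a successor (e.g. s R s).
Euclidean (axiom 5): yes — any two successors of a common world are R-related.
Transitive (axiom 4): yes — every two-step R-path is closed by a direct edge.
Reflexive (axiom T): yes — every world is R-related to itself.
So F validates K, D, KD45, S5. The strongest is S5.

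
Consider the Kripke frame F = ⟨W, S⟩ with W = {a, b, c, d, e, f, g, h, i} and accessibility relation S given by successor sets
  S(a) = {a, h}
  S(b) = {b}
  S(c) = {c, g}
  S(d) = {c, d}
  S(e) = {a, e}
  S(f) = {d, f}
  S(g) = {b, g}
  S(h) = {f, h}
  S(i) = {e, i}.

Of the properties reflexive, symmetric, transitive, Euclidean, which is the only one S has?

Reflexive: yes — every world is S-related to itself.
Symmetric: no — a S h but not h S a.
Transitive: no — a S h and h S f, but not a S f.
Euclidean: no — a S h and a S a, but not h S a.
Only reflexive holds.

reflexive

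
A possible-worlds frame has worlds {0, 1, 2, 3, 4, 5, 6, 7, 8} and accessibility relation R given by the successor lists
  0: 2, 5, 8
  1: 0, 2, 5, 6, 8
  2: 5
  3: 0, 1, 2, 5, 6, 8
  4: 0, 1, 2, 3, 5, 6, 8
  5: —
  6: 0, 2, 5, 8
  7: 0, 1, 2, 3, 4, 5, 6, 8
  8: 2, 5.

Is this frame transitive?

Transitive: yes — every two-step R-path is closed by a direct edge.

Yes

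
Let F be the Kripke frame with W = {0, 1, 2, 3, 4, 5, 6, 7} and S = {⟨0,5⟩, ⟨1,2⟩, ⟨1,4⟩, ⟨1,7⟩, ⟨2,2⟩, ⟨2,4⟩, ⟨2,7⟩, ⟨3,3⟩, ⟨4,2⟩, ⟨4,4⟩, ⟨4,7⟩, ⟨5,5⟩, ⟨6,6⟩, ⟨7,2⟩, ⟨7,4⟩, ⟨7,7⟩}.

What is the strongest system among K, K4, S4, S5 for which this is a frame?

K4

Transitive (axiom 4): yes — every two-step S-path is closed by a direct edge.
Reflexive (axiom T): no — 0 is not related to itself.
Euclidean (axiom 5): yes — any two successors of a common world are S-related.
So F validates K, K4; S4 would additionally require S to be reflexive. The strongest is K4.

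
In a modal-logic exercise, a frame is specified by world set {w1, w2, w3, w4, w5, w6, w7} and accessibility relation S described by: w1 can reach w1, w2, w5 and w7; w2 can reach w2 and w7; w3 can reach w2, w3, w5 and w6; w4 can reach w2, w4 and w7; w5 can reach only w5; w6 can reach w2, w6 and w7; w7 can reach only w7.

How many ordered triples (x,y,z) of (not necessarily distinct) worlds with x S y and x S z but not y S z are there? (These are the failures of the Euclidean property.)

Enumerating: (w1,w2,w1), (w1,w2,w5), (w1,w5,w1), (w1,w5,w2), (w1,w5,w7), (w1,w7,w1), (w1,w7,w2), (w1,w7,w5), (w2,w7,w2), (w3,w2,w3), (w3,w2,w5), (w3,w2,w6), … and 11 more.
Total: 23.

23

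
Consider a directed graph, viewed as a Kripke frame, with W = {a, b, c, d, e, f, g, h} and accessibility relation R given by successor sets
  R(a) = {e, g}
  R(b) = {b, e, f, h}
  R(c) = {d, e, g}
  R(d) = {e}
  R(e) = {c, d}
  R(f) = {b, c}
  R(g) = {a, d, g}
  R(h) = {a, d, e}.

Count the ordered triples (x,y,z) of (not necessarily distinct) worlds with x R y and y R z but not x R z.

26

Enumerating: (a,e,c), (a,e,d), (a,g,a), (a,g,d), (b,e,c), (b,e,d), (b,f,c), (b,h,a), (b,h,d), (c,e,c), (c,g,a), (d,e,c), … and 14 more.
Total: 26.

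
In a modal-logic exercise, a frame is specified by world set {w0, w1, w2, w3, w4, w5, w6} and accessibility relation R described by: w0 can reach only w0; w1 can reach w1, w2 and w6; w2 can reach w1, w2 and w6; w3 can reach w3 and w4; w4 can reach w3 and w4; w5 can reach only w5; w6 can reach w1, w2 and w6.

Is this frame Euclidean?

Euclidean: yes — any two successors of a common world are R-related.

Yes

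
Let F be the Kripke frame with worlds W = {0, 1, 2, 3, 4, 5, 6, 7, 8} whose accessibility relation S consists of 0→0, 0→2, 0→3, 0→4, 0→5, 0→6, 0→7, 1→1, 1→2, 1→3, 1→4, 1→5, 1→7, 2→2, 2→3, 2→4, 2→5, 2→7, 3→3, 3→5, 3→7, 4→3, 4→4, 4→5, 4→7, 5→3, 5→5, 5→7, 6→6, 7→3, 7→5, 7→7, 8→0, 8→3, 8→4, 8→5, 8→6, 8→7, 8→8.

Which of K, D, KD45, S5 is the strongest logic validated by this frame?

Serial (axiom D): yes — every world has a successor (e.g. 0 S 0).
Euclidean (axiom 5): no — 0 S 2 and 0 S 6, but not 2 S 6.
Transitive (axiom 4): no — 8 S 0 and 0 S 2, but not 8 S 2.
Reflexive (axiom T): yes — every world is S-related to itself.
So F validates K, D; KD45 would additionally require S to be Euclidean and transitive. The strongest is D.

D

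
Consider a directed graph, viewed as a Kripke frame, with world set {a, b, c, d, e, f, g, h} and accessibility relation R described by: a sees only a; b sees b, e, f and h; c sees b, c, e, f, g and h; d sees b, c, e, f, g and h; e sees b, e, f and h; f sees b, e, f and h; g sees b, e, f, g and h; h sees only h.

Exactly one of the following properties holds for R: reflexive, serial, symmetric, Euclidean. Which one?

Reflexive: no — d is not related to itself.
Serial: yes — every world has a successor (e.g. a R a).
Symmetric: no — b R h but not h R b.
Euclidean: no — b R h and b R e, but not h R e.
Only serial holds.

serial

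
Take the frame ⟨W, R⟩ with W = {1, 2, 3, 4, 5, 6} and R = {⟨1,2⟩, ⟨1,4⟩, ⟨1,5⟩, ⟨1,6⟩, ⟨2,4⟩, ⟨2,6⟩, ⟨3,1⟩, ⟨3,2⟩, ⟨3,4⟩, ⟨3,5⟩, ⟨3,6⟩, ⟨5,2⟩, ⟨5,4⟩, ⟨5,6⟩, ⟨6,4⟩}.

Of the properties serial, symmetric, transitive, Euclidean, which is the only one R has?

Serial: no — 4 has no R-successor.
Symmetric: no — 1 R 2 but not 2 R 1.
Transitive: yes — every two-step R-path is closed by a direct edge.
Euclidean: no — 1 R 2 and 1 R 5, but not 2 R 5.
Only transitive holds.

transitive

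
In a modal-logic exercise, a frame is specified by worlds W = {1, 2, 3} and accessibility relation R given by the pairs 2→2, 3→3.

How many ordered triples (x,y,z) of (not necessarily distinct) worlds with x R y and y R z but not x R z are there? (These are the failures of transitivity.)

0

R is transitive; there are no such tuples.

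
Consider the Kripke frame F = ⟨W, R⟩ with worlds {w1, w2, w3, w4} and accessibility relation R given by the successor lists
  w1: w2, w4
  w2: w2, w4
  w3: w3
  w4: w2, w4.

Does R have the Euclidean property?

Euclidean: yes — any two successors of a common world are R-related.

Yes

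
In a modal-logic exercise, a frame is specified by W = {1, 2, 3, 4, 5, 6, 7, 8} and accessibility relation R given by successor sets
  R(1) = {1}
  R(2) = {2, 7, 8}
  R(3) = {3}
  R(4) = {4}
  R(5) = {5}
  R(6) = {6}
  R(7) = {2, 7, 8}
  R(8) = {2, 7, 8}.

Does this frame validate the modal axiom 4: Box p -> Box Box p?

Yes

By correspondence theory, 4 is valid on a frame iff R is transitive.
Transitive: yes — every two-step R-path is closed by a direct edge.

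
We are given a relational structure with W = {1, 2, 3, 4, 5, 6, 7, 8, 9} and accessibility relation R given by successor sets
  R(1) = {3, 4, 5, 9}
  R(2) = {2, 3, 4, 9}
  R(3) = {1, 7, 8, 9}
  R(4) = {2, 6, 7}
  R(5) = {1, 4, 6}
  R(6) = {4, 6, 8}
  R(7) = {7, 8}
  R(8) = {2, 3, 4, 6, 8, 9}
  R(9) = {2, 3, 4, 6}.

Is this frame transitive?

No

Transitive: no — 1 R 3 and 3 R 7, but not 1 R 7.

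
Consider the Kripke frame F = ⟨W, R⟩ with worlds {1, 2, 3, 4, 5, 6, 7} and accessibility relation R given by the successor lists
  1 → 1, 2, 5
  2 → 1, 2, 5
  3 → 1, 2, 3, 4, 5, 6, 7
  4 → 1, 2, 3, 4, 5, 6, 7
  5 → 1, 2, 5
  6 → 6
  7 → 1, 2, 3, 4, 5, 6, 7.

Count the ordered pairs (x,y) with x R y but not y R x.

Enumerating: (3,1), (3,2), (3,5), (3,6), (4,1), (4,2), (4,5), (4,6), (7,1), (7,2), (7,5), (7,6).

12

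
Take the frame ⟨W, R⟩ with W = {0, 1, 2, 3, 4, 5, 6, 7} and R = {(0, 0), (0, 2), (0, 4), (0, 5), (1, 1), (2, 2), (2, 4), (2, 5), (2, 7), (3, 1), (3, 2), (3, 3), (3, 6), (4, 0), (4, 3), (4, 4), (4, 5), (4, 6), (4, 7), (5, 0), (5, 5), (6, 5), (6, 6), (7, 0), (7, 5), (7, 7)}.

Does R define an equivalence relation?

Reflexive: yes — every world is R-related to itself.
Symmetric: no — 0 R 2 but not 2 R 0.
Transitive: no — 0 R 2 and 2 R 7, but not 0 R 7.
So R is not an equivalence relation.

No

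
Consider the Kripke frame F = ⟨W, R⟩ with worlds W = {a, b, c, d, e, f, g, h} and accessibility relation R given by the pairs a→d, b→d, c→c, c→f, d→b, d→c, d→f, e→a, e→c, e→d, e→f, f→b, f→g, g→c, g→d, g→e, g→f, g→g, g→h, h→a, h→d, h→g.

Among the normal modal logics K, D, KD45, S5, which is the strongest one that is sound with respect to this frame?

D

Serial (axiom D): yes — every world has a successor (e.g. a R d).
Euclidean (axiom 5): no — d R b and d R c, but not b R c.
Transitive (axiom 4): no — a R d and d R b, but not a R b.
Reflexive (axiom T): no — a is not related to itself.
So F validates K, D; KD45 would additionally require R to be Euclidean and transitive. The strongest is D.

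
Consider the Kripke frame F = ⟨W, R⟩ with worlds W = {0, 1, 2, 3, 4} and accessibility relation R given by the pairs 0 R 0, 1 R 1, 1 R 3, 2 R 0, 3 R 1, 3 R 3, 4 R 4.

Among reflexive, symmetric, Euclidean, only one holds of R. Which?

Euclidean

Reflexive: no — 2 is not related to itself.
Symmetric: no — 2 R 0 but not 0 R 2.
Euclidean: yes — any two successors of a common world are R-related.
Only Euclidean holds.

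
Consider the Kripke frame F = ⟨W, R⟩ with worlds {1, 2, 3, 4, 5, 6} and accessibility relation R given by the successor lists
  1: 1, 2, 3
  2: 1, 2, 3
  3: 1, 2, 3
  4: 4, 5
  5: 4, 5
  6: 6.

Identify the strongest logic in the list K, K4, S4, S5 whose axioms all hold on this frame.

Transitive (axiom 4): yes — every two-step R-path is closed by a direct edge.
Reflexive (axiom T): yes — every world is R-related to itself.
Euclidean (axiom 5): yes — any two successors of a common world are R-related.
So F validates K, K4, S4, S5. The strongest is S5.

S5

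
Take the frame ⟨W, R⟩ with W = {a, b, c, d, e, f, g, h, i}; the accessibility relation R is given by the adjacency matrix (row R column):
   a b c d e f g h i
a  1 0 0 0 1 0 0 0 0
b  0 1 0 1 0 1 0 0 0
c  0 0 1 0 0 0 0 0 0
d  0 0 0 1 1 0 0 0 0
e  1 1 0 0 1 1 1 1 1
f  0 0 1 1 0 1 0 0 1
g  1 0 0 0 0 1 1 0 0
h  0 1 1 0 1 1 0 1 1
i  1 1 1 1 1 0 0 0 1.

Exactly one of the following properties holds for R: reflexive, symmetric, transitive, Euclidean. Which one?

reflexive

Reflexive: yes — every world is R-related to itself.
Symmetric: no — b R d but not d R b.
Transitive: no — a R e and e R b, but not a R b.
Euclidean: no — b R d and b R f, but not d R f.
Only reflexive holds.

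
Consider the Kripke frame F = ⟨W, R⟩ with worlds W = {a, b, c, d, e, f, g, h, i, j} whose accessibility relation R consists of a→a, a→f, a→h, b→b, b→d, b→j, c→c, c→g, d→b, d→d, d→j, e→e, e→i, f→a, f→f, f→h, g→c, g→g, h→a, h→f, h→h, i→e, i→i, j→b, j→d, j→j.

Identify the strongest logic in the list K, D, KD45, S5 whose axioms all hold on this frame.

S5

Serial (axiom D): yes — every world has a successor (e.g. a R a).
Euclidean (axiom 5): yes — any two successors of a common world are R-related.
Transitive (axiom 4): yes — every two-step R-path is closed by a direct edge.
Reflexive (axiom T): yes — every world is R-related to itself.
So F validates K, D, KD45, S5. The strongest is S5.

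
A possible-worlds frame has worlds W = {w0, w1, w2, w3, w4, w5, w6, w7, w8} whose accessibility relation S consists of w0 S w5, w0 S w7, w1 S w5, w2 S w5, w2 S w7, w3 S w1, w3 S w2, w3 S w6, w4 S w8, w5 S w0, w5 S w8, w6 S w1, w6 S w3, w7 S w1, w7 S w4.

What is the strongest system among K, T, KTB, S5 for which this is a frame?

K

Reflexive (axiom T): no — w0 is not related to itself.
Symmetric (axiom B): no — w0 S w7 but not w7 S w0.
Euclidean (axiom 5): no — w0 S w5 and w0 S w7, but not w5 S w7.
So F validates K; T would additionally require S to be reflexive. The strongest is K.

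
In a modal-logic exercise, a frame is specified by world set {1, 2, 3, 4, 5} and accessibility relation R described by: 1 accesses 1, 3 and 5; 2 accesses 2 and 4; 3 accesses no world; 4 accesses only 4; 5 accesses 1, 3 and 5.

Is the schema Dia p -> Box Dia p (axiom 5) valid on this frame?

By correspondence theory, 5 is valid on a frame iff R is Euclidean.
Euclidean: no — 1 R 3 and 1 R 5, but not 3 R 5.

No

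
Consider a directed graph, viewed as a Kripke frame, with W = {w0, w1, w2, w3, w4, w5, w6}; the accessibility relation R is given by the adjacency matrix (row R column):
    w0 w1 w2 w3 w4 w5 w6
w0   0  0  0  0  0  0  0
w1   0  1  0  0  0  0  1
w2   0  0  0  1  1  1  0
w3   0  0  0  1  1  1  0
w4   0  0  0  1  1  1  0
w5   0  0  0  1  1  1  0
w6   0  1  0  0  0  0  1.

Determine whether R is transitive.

Transitive: yes — every two-step R-path is closed by a direct edge.

Yes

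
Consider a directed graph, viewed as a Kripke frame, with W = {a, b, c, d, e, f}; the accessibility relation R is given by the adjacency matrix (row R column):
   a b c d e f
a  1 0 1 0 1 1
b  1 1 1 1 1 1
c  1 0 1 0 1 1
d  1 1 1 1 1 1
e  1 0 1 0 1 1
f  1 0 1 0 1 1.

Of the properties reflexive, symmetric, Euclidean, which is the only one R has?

reflexive

Reflexive: yes — every world is R-related to itself.
Symmetric: no — b R a but not a R b.
Euclidean: no — b R a and b R d, but not a R d.
Only reflexive holds.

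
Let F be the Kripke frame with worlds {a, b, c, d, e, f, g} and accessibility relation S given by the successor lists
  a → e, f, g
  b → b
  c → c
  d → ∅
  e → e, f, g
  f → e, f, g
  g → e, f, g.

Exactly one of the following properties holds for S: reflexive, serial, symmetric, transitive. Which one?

transitive

Reflexive: no — a is not related to itself.
Serial: no — d has no S-successor.
Symmetric: no — a S e but not e S a.
Transitive: yes — every two-step S-path is closed by a direct edge.
Only transitive holds.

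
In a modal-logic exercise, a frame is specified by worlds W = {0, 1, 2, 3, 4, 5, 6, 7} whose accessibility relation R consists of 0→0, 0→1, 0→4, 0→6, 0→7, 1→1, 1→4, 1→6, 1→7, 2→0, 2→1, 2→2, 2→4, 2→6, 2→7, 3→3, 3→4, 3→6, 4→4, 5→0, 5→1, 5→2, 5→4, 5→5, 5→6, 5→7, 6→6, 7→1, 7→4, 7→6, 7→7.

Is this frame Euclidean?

No

Euclidean: no — 0 R 4 and 0 R 1, but not 4 R 1.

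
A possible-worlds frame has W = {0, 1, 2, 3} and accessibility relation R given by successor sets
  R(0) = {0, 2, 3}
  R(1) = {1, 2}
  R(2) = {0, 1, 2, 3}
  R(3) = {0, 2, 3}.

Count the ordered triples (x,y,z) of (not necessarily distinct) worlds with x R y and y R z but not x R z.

4

Enumerating: (0,2,1), (1,2,0), (1,2,3), (3,2,1).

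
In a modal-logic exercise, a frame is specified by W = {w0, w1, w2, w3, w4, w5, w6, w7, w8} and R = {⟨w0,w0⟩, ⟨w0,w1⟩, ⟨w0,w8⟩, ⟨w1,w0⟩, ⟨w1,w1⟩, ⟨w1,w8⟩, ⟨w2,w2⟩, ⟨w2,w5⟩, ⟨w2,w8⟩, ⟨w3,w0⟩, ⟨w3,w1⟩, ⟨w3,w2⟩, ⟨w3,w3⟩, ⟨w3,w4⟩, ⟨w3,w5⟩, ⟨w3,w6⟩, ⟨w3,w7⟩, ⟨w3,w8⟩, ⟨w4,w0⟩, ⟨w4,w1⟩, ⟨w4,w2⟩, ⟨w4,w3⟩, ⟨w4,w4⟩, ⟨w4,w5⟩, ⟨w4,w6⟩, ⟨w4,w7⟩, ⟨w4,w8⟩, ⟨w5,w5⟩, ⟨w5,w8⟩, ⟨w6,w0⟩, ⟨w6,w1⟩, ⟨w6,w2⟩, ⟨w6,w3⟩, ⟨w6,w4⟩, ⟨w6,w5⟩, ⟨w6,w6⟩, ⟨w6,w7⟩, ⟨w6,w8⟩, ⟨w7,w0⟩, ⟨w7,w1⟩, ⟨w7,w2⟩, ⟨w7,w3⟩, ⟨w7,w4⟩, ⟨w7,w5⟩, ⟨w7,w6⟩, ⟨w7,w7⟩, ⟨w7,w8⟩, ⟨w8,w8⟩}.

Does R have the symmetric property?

No

Symmetric: no — w0 R w8 but not w8 R w0.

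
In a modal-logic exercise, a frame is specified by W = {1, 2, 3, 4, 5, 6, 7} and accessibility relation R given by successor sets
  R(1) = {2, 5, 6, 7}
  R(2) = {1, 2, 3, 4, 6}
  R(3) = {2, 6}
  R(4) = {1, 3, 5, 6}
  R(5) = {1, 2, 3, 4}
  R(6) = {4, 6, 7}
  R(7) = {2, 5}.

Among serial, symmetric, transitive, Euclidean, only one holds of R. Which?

serial

Serial: yes — every world has a successor (e.g. 1 R 2).
Symmetric: no — 1 R 6 but not 6 R 1.
Transitive: no — 1 R 2 and 2 R 3, but not 1 R 3.
Euclidean: no — 1 R 2 and 1 R 5, but not 2 R 5.
Only serial holds.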